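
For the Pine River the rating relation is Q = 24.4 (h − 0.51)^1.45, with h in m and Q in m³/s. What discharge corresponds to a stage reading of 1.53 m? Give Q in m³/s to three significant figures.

25.1 m³/s

Q = 24.4 × (1.53 − 0.51)^1.45 = 24.4 × 1.02^1.45 = 25.11 m³/s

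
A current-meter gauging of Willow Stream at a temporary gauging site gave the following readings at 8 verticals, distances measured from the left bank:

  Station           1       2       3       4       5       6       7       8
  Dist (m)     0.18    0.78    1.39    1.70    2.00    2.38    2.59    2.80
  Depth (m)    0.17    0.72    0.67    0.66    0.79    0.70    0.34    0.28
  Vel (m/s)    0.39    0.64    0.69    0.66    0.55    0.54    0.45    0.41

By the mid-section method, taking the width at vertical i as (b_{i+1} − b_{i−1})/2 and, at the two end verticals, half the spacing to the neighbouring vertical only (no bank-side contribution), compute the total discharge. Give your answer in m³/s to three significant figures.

0.948 m³/s

w_1 = (0.78 − 0.18)/2 = 0.3 m; q_1 = 0.39 × 0.17 × 0.3 = 0.01989 m³/s
w_2 = (1.39 − 0.18)/2 = 0.605 m; q_2 = 0.64 × 0.72 × 0.605 = 0.2788 m³/s
w_3 = (1.70 − 0.78)/2 = 0.46 m; q_3 = 0.69 × 0.67 × 0.46 = 0.2127 m³/s
w_4 = (2.00 − 1.39)/2 = 0.305 m; q_4 = 0.66 × 0.66 × 0.305 = 0.1329 m³/s
w_5 = (2.38 − 1.70)/2 = 0.34 m; q_5 = 0.55 × 0.79 × 0.34 = 0.1477 m³/s
w_6 = (2.59 − 2.00)/2 = 0.295 m; q_6 = 0.54 × 0.70 × 0.295 = 0.1115 m³/s
w_7 = (2.80 − 2.38)/2 = 0.21 m; q_7 = 0.45 × 0.34 × 0.21 = 0.03213 m³/s
w_8 = (2.80 − 2.59)/2 = 0.105 m; q_8 = 0.41 × 0.28 × 0.105 = 0.01205 m³/s
Q = Σ qᵢ = 0.9476 m³/s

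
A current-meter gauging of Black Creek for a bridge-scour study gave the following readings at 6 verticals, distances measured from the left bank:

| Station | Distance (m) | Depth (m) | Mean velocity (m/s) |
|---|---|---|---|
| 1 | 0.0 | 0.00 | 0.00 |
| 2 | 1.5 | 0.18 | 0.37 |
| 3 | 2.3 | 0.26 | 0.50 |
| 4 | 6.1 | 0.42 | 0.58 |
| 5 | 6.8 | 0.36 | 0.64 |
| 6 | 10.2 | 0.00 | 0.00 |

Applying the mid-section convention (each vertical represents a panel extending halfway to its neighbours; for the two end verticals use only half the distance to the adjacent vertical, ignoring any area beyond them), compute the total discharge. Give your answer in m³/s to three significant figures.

w_2 = (2.3 − 0.0)/2 = 1.15 m; q_2 = 0.37 × 0.18 × 1.15 = 0.07659 m³/s
w_3 = (6.1 − 1.5)/2 = 2.3 m; q_3 = 0.50 × 0.26 × 2.3 = 0.2990 m³/s
w_4 = (6.8 − 2.3)/2 = 2.25 m; q_4 = 0.58 × 0.42 × 2.25 = 0.5481 m³/s
w_5 = (10.2 − 6.1)/2 = 2.05 m; q_5 = 0.64 × 0.36 × 2.05 = 0.4723 m³/s
Stations 1, 6 contribute zero (depth or velocity is 0).
Q = Σ qᵢ = 1.396 m³/s

1.40 m³/s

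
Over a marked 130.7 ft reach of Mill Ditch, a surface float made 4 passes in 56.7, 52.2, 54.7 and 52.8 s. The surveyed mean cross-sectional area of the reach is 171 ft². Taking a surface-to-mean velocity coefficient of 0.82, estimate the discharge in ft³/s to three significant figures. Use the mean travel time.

339 ft³/s

t̄ = (56.7 + 52.2 + 54.7 + 52.8) / 4 = 54.1 s
v_surface = L / t̄ = 130.7 / 54.1 = 2.416 ft/s
v_mean = 0.82 × 2.416 = 1.981 ft/s
Q = A × v_mean = 171 × 1.981 = 338.8 ft³/s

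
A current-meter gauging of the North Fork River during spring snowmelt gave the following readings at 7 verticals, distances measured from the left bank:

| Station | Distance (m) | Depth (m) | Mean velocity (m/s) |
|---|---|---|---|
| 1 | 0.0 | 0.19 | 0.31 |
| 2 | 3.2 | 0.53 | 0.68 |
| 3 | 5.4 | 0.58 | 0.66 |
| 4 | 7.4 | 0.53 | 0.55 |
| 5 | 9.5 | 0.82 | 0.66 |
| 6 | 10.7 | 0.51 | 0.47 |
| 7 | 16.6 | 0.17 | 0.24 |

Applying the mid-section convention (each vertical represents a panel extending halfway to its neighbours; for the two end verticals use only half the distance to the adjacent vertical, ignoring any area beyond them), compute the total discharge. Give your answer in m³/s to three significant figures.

w_1 = (3.2 − 0.0)/2 = 1.6 m; q_1 = 0.31 × 0.19 × 1.6 = 0.09424 m³/s
w_2 = (5.4 − 0.0)/2 = 2.7 m; q_2 = 0.68 × 0.53 × 2.7 = 0.9731 m³/s
w_3 = (7.4 − 3.2)/2 = 2.1 m; q_3 = 0.66 × 0.58 × 2.1 = 0.8039 m³/s
w_4 = (9.5 − 5.4)/2 = 2.05 m; q_4 = 0.55 × 0.53 × 2.05 = 0.5976 m³/s
w_5 = (10.7 − 7.4)/2 = 1.65 m; q_5 = 0.66 × 0.82 × 1.65 = 0.8930 m³/s
w_6 = (16.6 − 9.5)/2 = 3.55 m; q_6 = 0.47 × 0.51 × 3.55 = 0.8509 m³/s
w_7 = (16.6 − 10.7)/2 = 2.95 m; q_7 = 0.24 × 0.17 × 2.95 = 0.1204 m³/s
Q = Σ qᵢ = 4.333 m³/s

4.33 m³/s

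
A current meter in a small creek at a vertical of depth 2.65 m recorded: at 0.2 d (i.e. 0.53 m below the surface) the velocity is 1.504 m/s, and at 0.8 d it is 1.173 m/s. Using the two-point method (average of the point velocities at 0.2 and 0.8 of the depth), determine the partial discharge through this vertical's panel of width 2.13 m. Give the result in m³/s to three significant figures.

7.56 m³/s

v̄ = (1.504 + 1.173) / 2 = 1.339 m/s
q = v̄ × d × w = 1.339 × 2.65 × 2.13 = 7.555 m³/s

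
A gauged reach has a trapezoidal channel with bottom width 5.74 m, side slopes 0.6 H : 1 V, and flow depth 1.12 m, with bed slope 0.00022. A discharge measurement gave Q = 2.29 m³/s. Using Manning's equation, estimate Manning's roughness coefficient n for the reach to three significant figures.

A = (b + z·y)·y = (5.74 + 0.6×1.12)×1.12 = 7.181 m²
P = b + 2y√(1+z²) = 5.74 + 2×1.12×√(1+0.6²) = 8.352 m
R = A/P = 7.181/8.352 = 0.8598 m
n = (1/Q)·A·R^(2/3)·S^(1/2) = (1/2.29) × 7.181 × 0.9042 × 0.01483 = 0.04206

0.0421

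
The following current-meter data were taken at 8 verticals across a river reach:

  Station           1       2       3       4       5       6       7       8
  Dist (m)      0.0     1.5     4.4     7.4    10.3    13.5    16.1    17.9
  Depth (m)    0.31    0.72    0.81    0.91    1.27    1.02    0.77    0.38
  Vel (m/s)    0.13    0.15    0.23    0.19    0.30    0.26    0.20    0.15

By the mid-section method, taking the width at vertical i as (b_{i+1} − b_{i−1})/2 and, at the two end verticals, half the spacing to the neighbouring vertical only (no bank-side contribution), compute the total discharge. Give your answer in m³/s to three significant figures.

w_1 = (1.5 − 0.0)/2 = 0.75 m; q_1 = 0.13 × 0.31 × 0.75 = 0.03023 m³/s
w_2 = (4.4 − 0.0)/2 = 2.2 m; q_2 = 0.15 × 0.72 × 2.2 = 0.2376 m³/s
w_3 = (7.4 − 1.5)/2 = 2.95 m; q_3 = 0.23 × 0.81 × 2.95 = 0.5496 m³/s
w_4 = (10.3 − 4.4)/2 = 2.95 m; q_4 = 0.19 × 0.91 × 2.95 = 0.5101 m³/s
w_5 = (13.5 − 7.4)/2 = 3.05 m; q_5 = 0.30 × 1.27 × 3.05 = 1.162 m³/s
w_6 = (16.1 − 10.3)/2 = 2.9 m; q_6 = 0.26 × 1.02 × 2.9 = 0.7691 m³/s
w_7 = (17.9 − 13.5)/2 = 2.2 m; q_7 = 0.20 × 0.77 × 2.2 = 0.3388 m³/s
w_8 = (17.9 − 16.1)/2 = 0.9 m; q_8 = 0.15 × 0.38 × 0.9 = 0.05130 m³/s
Q = Σ qᵢ = 3.649 m³/s

3.65 m³/s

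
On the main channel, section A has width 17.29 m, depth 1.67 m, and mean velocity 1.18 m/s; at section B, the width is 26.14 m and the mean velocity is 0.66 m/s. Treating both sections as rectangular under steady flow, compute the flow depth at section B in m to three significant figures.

1.97 m

Q = A₁V₁ = (17.29×1.67) × 1.18 = 34.07 m³/s
d₂ = Q/(b₂ V₂) = 34.07/(26.14×0.66) = 1.975 m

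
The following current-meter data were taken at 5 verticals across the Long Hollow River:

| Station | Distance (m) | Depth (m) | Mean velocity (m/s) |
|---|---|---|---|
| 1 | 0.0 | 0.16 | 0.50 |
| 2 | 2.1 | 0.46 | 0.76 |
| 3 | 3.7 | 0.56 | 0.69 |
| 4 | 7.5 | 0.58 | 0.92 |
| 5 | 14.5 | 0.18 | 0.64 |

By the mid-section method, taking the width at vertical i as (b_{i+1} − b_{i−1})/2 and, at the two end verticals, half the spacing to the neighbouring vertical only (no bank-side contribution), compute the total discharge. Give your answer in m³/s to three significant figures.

5.06 m³/s

w_1 = (2.1 − 0.0)/2 = 1.05 m; q_1 = 0.50 × 0.16 × 1.05 = 0.08400 m³/s
w_2 = (3.7 − 0.0)/2 = 1.85 m; q_2 = 0.76 × 0.46 × 1.85 = 0.6468 m³/s
w_3 = (7.5 − 2.1)/2 = 2.7 m; q_3 = 0.69 × 0.56 × 2.7 = 1.043 m³/s
w_4 = (14.5 − 3.7)/2 = 5.4 m; q_4 = 0.92 × 0.58 × 5.4 = 2.881 m³/s
w_5 = (14.5 − 7.5)/2 = 3.5 m; q_5 = 0.64 × 0.18 × 3.5 = 0.4032 m³/s
Q = Σ qᵢ = 5.059 m³/s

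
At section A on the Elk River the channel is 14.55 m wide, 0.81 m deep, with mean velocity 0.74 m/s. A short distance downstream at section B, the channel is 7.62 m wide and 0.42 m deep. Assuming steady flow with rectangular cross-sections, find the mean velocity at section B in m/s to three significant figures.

Q = A₁V₁ = (14.55×0.81) × 0.74 = 8.721 m³/s
A₂ = 7.62 × 0.42 = 3.200 m²
V₂ = Q/A₂ = 8.721/3.200 = 2.725 m/s

2.73 m/s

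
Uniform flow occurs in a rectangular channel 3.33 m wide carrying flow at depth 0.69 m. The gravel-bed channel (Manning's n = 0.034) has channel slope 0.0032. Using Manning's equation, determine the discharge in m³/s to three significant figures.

2.37 m³/s

A = b·y = 3.33 × 0.69 = 2.298 m²
P = b + 2y = 3.33 + 2×0.69 = 4.710 m
R = A/P = 2.298/4.710 = 0.4878 m
Q = (1/n)·A·R^(2/3)·S^(1/2) = (1/0.034) × 2.298 × 0.4878^(2/3) × 0.0032^(1/2) = 2.369 m³/s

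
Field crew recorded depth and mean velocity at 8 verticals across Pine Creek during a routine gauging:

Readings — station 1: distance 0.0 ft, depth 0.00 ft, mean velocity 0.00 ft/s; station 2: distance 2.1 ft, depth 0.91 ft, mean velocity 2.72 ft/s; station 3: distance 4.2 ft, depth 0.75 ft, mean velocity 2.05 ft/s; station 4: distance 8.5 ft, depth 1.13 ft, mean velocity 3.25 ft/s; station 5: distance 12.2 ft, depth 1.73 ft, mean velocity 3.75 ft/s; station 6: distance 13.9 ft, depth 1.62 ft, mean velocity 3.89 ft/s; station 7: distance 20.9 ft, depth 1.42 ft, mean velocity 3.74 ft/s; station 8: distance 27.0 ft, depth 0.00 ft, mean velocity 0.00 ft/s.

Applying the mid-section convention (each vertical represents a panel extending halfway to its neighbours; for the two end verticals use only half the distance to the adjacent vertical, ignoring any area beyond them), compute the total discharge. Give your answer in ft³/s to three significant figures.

w_2 = (4.2 − 0.0)/2 = 2.1 ft; q_2 = 2.72 × 0.91 × 2.1 = 5.198 ft³/s
w_3 = (8.5 − 2.1)/2 = 3.2 ft; q_3 = 2.05 × 0.75 × 3.2 = 4.920 ft³/s
w_4 = (12.2 − 4.2)/2 = 4 ft; q_4 = 3.25 × 1.13 × 4 = 14.69 ft³/s
w_5 = (13.9 − 8.5)/2 = 2.7 ft; q_5 = 3.75 × 1.73 × 2.7 = 17.52 ft³/s
w_6 = (20.9 − 12.2)/2 = 4.35 ft; q_6 = 3.89 × 1.62 × 4.35 = 27.41 ft³/s
w_7 = (27.0 − 13.9)/2 = 6.55 ft; q_7 = 3.74 × 1.42 × 6.55 = 34.79 ft³/s
Stations 1, 8 contribute zero (depth or velocity is 0).
Q = Σ qᵢ = 104.5 ft³/s

105 ft³/s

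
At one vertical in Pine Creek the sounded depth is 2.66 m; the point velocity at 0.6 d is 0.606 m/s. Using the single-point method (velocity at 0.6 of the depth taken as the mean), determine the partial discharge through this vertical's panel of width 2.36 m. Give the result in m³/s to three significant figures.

v̄ = v₀.₆ = 0.606 m/s
q = v̄ × d × w = 0.6060 × 2.66 × 2.36 = 3.804 m³/s

3.80 m³/s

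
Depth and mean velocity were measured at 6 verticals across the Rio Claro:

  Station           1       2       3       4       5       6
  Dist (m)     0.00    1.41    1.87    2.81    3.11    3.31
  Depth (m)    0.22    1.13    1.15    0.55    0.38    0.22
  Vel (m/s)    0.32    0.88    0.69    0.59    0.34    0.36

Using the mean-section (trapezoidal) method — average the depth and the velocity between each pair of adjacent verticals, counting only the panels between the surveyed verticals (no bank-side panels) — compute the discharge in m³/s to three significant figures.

1.58 m³/s

Panel 1-2: Δb = 1.41 m, d̄ = (0.22+1.13)/2 = 0.675, v̄ = (0.32+0.88)/2 = 0.6 → q = 1.41×0.675×0.6 = 0.5711 m³/s
Panel 2-3: Δb = 0.46 m, d̄ = (1.13+1.15)/2 = 1.14, v̄ = (0.88+0.69)/2 = 0.785 → q = 0.46×1.14×0.785 = 0.4117 m³/s
Panel 3-4: Δb = 0.94 m, d̄ = (1.15+0.55)/2 = 0.85, v̄ = (0.69+0.59)/2 = 0.64 → q = 0.94×0.85×0.64 = 0.5114 m³/s
Panel 4-5: Δb = 0.3 m, d̄ = (0.55+0.38)/2 = 0.465, v̄ = (0.59+0.34)/2 = 0.465 → q = 0.3×0.465×0.465 = 0.06487 m³/s
Panel 5-6: Δb = 0.2 m, d̄ = (0.38+0.22)/2 = 0.3, v̄ = (0.34+0.36)/2 = 0.35 → q = 0.2×0.3×0.35 = 0.02100 m³/s
Q = Σ q = 1.580 m³/s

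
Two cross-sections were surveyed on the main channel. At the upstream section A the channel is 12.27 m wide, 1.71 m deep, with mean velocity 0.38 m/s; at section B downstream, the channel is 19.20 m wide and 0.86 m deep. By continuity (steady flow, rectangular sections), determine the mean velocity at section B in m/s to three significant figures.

0.483 m/s

Q = A₁V₁ = (12.27×1.71) × 0.38 = 7.973 m³/s
A₂ = 19.20 × 0.86 = 16.51 m²
V₂ = Q/A₂ = 7.973/16.51 = 0.4829 m/s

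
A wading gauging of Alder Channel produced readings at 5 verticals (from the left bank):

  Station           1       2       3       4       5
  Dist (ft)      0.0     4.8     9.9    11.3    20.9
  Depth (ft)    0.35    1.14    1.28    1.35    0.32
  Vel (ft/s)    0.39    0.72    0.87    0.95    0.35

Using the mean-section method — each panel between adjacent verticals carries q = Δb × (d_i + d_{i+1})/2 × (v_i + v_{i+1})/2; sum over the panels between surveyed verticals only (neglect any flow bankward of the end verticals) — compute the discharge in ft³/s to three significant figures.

13.8 ft³/s

Panel 1-2: Δb = 4.8 ft, d̄ = (0.35+1.14)/2 = 0.745, v̄ = (0.39+0.72)/2 = 0.555 → q = 4.8×0.745×0.555 = 1.985 ft³/s
Panel 2-3: Δb = 5.1 ft, d̄ = (1.14+1.28)/2 = 1.21, v̄ = (0.72+0.87)/2 = 0.795 → q = 5.1×1.21×0.795 = 4.906 ft³/s
Panel 3-4: Δb = 1.4 ft, d̄ = (1.28+1.35)/2 = 1.315, v̄ = (0.87+0.95)/2 = 0.91 → q = 1.4×1.315×0.91 = 1.675 ft³/s
Panel 4-5: Δb = 9.6 ft, d̄ = (1.35+0.32)/2 = 0.835, v̄ = (0.95+0.35)/2 = 0.65 → q = 9.6×0.835×0.65 = 5.210 ft³/s
Q = Σ q = 13.78 ft³/s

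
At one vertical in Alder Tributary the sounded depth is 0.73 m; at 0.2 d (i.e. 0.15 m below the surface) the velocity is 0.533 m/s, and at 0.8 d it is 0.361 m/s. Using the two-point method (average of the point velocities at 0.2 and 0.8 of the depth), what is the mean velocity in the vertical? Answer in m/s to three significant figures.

0.447 m/s

v̄ = (0.533 + 0.361) / 2 = 0.4470 m/s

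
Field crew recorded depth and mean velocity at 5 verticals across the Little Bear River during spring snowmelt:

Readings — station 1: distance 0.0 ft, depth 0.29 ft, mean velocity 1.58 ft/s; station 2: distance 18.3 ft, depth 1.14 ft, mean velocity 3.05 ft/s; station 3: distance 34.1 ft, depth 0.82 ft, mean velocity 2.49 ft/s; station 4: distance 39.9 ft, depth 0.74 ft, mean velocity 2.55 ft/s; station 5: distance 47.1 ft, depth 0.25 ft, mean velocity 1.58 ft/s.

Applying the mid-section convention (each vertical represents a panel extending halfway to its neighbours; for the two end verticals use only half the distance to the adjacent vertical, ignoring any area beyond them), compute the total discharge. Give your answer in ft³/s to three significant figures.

w_1 = (18.3 − 0.0)/2 = 9.15 ft; q_1 = 1.58 × 0.29 × 9.15 = 4.193 ft³/s
w_2 = (34.1 − 0.0)/2 = 17.05 ft; q_2 = 3.05 × 1.14 × 17.05 = 59.28 ft³/s
w_3 = (39.9 − 18.3)/2 = 10.8 ft; q_3 = 2.49 × 0.82 × 10.8 = 22.05 ft³/s
w_4 = (47.1 − 34.1)/2 = 6.5 ft; q_4 = 2.55 × 0.74 × 6.5 = 12.27 ft³/s
w_5 = (47.1 − 39.9)/2 = 3.6 ft; q_5 = 1.58 × 0.25 × 3.6 = 1.422 ft³/s
Q = Σ qᵢ = 99.21 ft³/s

99.2 ft³/s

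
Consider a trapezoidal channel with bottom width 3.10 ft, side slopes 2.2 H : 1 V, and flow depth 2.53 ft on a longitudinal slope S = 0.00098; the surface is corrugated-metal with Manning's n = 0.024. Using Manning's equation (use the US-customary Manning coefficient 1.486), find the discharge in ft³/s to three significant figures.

54.0 ft³/s

A = (b + z·y)·y = (3.10 + 2.2×2.53)×2.53 = 21.92 ft²
P = b + 2y√(1+z²) = 3.10 + 2×2.53×√(1+2.2²) = 15.33 ft
R = A/P = 21.92/15.33 = 1.430 ft
Q = (1.486/n)·A·R^(2/3)·S^(1/2) = (1.486/0.024) × 21.92 × 1.430^(2/3) × 0.00098^(1/2) = 53.95 ft³/s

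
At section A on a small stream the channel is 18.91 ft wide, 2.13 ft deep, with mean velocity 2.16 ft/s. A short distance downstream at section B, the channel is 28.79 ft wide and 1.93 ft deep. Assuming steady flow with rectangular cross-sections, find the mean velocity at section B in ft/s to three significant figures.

1.57 ft/s

Q = A₁V₁ = (18.91×2.13) × 2.16 = 87.00 ft³/s
A₂ = 28.79 × 1.93 = 55.56 ft²
V₂ = Q/A₂ = 87.00/55.56 = 1.566 ft/s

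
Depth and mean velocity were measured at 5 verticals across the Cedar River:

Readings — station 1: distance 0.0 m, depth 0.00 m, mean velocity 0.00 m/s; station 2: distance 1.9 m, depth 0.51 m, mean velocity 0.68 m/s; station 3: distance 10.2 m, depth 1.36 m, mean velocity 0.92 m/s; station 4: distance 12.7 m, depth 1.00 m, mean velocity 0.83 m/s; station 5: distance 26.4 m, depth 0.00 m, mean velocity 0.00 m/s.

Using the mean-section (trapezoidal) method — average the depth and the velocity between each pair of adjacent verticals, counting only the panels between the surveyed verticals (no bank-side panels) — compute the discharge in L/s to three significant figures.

11800 L/s

Panel 1-2: Δb = 1.9 m, d̄ = (0.00+0.51)/2 = 0.255, v̄ = (0.00+0.68)/2 = 0.34 → q = 1.9×0.255×0.34 = 0.1647 m³/s
Panel 2-3: Δb = 8.3 m, d̄ = (0.51+1.36)/2 = 0.935, v̄ = (0.68+0.92)/2 = 0.8 → q = 8.3×0.935×0.8 = 6.208 m³/s
Panel 3-4: Δb = 2.5 m, d̄ = (1.36+1.00)/2 = 1.18, v̄ = (0.92+0.83)/2 = 0.875 → q = 2.5×1.18×0.875 = 2.581 m³/s
Panel 4-5: Δb = 13.7 m, d̄ = (1.00+0.00)/2 = 0.5, v̄ = (0.83+0.00)/2 = 0.415 → q = 13.7×0.5×0.415 = 2.843 m³/s
Q = Σ q = 11.80 m³/s
= 11.80 × 1000 = 11800 L/s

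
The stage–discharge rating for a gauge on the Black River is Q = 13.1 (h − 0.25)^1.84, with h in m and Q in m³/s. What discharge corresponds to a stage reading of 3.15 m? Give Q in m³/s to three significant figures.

92.9 m³/s

Q = 13.1 × (3.15 − 0.25)^1.84 = 13.1 × 2.9^1.84 = 92.91 m³/s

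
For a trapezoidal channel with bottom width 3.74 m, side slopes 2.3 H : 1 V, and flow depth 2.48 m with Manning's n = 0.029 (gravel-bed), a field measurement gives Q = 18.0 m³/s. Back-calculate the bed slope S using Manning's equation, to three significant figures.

A = (b + z·y)·y = (3.74 + 2.3×2.48)×2.48 = 23.42 m²
P = b + 2y√(1+z²) = 3.74 + 2×2.48×√(1+2.3²) = 16.18 m
R = A/P = 23.42/16.18 = 1.448 m
S = (Q·n / (1·A·R^(2/3)))² = (18.0×0.029 / (1×23.42×1.280))² = 0.0003033

0.000303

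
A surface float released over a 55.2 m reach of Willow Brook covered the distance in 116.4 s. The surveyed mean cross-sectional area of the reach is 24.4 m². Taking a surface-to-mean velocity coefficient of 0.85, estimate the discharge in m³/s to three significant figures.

v_surface = L / t̄ = 55.2 / 116.4 = 0.4742 m/s
v_mean = 0.85 × 0.4742 = 0.4031 m/s
Q = A × v_mean = 24.4 × 0.4031 = 9.835 m³/s

9.84 m³/s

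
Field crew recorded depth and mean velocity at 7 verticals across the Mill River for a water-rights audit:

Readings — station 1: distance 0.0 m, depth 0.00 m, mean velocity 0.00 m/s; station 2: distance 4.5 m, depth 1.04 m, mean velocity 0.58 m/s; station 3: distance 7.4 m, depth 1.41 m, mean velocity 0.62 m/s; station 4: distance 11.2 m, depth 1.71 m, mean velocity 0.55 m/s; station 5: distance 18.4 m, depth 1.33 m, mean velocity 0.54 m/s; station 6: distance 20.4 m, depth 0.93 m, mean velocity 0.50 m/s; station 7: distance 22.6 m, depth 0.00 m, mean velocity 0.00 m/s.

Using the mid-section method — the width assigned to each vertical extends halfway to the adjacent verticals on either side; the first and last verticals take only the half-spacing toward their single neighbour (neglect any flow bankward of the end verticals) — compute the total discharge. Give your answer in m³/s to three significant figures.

w_2 = (7.4 − 0.0)/2 = 3.7 m; q_2 = 0.58 × 1.04 × 3.7 = 2.232 m³/s
w_3 = (11.2 − 4.5)/2 = 3.35 m; q_3 = 0.62 × 1.41 × 3.35 = 2.929 m³/s
w_4 = (18.4 − 7.4)/2 = 5.5 m; q_4 = 0.55 × 1.71 × 5.5 = 5.173 m³/s
w_5 = (20.4 − 11.2)/2 = 4.6 m; q_5 = 0.54 × 1.33 × 4.6 = 3.304 m³/s
w_6 = (22.6 − 18.4)/2 = 2.1 m; q_6 = 0.50 × 0.93 × 2.1 = 0.9765 m³/s
Stations 1, 7 contribute zero (depth or velocity is 0).
Q = Σ qᵢ = 14.61 m³/s

14.6 m³/s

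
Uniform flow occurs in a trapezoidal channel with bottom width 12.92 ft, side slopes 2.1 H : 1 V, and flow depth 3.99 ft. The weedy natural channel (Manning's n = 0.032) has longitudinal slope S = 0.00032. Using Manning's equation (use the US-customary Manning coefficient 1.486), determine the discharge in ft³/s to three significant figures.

A = (b + z·y)·y = (12.92 + 2.1×3.99)×3.99 = 84.98 ft²
P = b + 2y√(1+z²) = 12.92 + 2×3.99×√(1+2.1²) = 31.48 ft
R = A/P = 84.98/31.48 = 2.700 ft
Q = (1.486/n)·A·R^(2/3)·S^(1/2) = (1.486/0.032) × 84.98 × 2.700^(2/3) × 0.00032^(1/2) = 136.9 ft³/s

137 ft³/s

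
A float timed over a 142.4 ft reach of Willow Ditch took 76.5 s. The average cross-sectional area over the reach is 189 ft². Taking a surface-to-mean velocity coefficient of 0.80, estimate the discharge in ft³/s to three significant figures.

281 ft³/s

v_surface = L / t̄ = 142.4 / 76.5 = 1.861 ft/s
v_mean = 0.80 × 1.861 = 1.489 ft/s
Q = A × v_mean = 189 × 1.489 = 281.4 ft³/s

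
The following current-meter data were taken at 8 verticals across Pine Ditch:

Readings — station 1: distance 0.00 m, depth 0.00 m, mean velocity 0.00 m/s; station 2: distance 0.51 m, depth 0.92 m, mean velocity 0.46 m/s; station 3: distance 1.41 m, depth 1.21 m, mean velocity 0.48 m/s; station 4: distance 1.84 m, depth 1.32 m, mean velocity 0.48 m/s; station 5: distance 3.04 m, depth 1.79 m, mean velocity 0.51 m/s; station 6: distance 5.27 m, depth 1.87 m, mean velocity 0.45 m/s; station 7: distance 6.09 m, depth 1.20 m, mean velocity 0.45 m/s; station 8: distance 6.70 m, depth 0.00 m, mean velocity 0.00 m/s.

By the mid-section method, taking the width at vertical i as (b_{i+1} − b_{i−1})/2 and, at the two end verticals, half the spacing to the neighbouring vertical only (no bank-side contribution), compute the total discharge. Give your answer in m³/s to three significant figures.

w_2 = (1.41 − 0.00)/2 = 0.705 m; q_2 = 0.46 × 0.92 × 0.705 = 0.2984 m³/s
w_3 = (1.84 − 0.51)/2 = 0.665 m; q_3 = 0.48 × 1.21 × 0.665 = 0.3862 m³/s
w_4 = (3.04 − 1.41)/2 = 0.815 m; q_4 = 0.48 × 1.32 × 0.815 = 0.5164 m³/s
w_5 = (5.27 − 1.84)/2 = 1.715 m; q_5 = 0.51 × 1.79 × 1.715 = 1.566 m³/s
w_6 = (6.09 − 3.04)/2 = 1.525 m; q_6 = 0.45 × 1.87 × 1.525 = 1.283 m³/s
w_7 = (6.70 − 5.27)/2 = 0.715 m; q_7 = 0.45 × 1.20 × 0.715 = 0.3861 m³/s
Stations 1, 8 contribute zero (depth or velocity is 0).
Q = Σ qᵢ = 4.436 m³/s

4.44 m³/s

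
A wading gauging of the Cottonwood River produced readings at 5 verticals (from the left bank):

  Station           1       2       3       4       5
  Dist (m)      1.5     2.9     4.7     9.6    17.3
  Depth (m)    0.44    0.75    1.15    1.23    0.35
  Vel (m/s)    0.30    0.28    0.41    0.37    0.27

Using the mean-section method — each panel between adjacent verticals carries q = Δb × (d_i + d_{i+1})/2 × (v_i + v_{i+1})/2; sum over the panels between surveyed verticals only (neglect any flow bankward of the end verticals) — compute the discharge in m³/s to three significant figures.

Panel 1-2: Δb = 1.4 m, d̄ = (0.44+0.75)/2 = 0.595, v̄ = (0.30+0.28)/2 = 0.29 → q = 1.4×0.595×0.29 = 0.2416 m³/s
Panel 2-3: Δb = 1.8 m, d̄ = (0.75+1.15)/2 = 0.95, v̄ = (0.28+0.41)/2 = 0.345 → q = 1.8×0.95×0.345 = 0.5900 m³/s
Panel 3-4: Δb = 4.9 m, d̄ = (1.15+1.23)/2 = 1.19, v̄ = (0.41+0.37)/2 = 0.39 → q = 4.9×1.19×0.39 = 2.274 m³/s
Panel 4-5: Δb = 7.7 m, d̄ = (1.23+0.35)/2 = 0.79, v̄ = (0.37+0.27)/2 = 0.32 → q = 7.7×0.79×0.32 = 1.947 m³/s
Q = Σ q = 5.052 m³/s

5.05 m³/s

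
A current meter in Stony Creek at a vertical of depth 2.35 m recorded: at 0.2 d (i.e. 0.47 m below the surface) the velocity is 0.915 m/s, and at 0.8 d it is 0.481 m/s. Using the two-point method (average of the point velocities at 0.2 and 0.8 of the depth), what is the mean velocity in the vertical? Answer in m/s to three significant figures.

0.698 m/s

v̄ = (0.915 + 0.481) / 2 = 0.6980 m/s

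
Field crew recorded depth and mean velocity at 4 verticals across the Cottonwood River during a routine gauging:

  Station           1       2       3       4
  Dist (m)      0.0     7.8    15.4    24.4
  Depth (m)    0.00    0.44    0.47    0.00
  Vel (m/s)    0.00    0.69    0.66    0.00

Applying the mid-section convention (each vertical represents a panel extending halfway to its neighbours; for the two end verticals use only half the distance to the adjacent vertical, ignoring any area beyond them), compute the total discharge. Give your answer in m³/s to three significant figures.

4.91 m³/s

w_2 = (15.4 − 0.0)/2 = 7.7 m; q_2 = 0.69 × 0.44 × 7.7 = 2.338 m³/s
w_3 = (24.4 − 7.8)/2 = 8.3 m; q_3 = 0.66 × 0.47 × 8.3 = 2.575 m³/s
Stations 1, 4 contribute zero (depth or velocity is 0).
Q = Σ qᵢ = 4.912 m³/s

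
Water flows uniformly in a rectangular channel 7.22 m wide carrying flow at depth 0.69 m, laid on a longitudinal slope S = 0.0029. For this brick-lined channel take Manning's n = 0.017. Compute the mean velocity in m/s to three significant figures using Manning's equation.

A = b·y = 7.22 × 0.69 = 4.982 m²
P = b + 2y = 7.22 + 2×0.69 = 8.600 m
R = A/P = 4.982/8.600 = 0.5793 m
Q = (1/n)·A·R^(2/3)·S^(1/2) = (1/0.017) × 4.982 × 0.5793^(2/3) × 0.0029^(1/2) = 10.97 m³/s
V = Q/A = 10.97/4.982 = 2.201 m/s

2.20 m/s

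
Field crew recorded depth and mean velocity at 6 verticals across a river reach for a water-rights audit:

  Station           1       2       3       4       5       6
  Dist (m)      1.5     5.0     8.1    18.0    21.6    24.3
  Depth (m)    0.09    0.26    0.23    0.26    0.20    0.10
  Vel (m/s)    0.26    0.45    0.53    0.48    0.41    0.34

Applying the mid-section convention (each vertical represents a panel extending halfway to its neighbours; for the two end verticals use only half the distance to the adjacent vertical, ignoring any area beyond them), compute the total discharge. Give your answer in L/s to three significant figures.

w_1 = (5.0 − 1.5)/2 = 1.75 m; q_1 = 0.26 × 0.09 × 1.75 = 0.04095 m³/s
w_2 = (8.1 − 1.5)/2 = 3.3 m; q_2 = 0.45 × 0.26 × 3.3 = 0.3861 m³/s
w_3 = (18.0 − 5.0)/2 = 6.5 m; q_3 = 0.53 × 0.23 × 6.5 = 0.7924 m³/s
w_4 = (21.6 − 8.1)/2 = 6.75 m; q_4 = 0.48 × 0.26 × 6.75 = 0.8424 m³/s
w_5 = (24.3 − 18.0)/2 = 3.15 m; q_5 = 0.41 × 0.20 × 3.15 = 0.2583 m³/s
w_6 = (24.3 − 21.6)/2 = 1.35 m; q_6 = 0.34 × 0.10 × 1.35 = 0.04590 m³/s
Q = Σ qᵢ = 2.366 m³/s
= 2.366 × 1000 = 2366 L/s

2370 L/s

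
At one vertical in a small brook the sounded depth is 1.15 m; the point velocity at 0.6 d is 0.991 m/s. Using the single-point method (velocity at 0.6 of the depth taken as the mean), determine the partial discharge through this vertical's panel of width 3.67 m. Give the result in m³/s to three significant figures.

v̄ = v₀.₆ = 0.991 m/s
q = v̄ × d × w = 0.9910 × 1.15 × 3.67 = 4.183 m³/s

4.18 m³/s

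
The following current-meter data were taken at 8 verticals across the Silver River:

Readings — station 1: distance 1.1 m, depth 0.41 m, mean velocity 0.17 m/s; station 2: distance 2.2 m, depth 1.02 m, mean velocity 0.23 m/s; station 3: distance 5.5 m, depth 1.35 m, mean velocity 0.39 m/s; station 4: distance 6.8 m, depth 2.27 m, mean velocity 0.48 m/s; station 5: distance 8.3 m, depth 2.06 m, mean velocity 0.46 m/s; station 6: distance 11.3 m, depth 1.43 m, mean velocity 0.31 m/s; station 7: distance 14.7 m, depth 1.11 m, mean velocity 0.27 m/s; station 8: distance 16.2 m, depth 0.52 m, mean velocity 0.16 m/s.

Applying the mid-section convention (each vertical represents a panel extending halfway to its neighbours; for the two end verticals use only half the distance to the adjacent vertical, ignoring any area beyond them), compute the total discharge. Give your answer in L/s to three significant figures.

w_1 = (2.2 − 1.1)/2 = 0.55 m; q_1 = 0.17 × 0.41 × 0.55 = 0.03834 m³/s
w_2 = (5.5 − 1.1)/2 = 2.2 m; q_2 = 0.23 × 1.02 × 2.2 = 0.5161 m³/s
w_3 = (6.8 − 2.2)/2 = 2.3 m; q_3 = 0.39 × 1.35 × 2.3 = 1.211 m³/s
w_4 = (8.3 − 5.5)/2 = 1.4 m; q_4 = 0.48 × 2.27 × 1.4 = 1.525 m³/s
w_5 = (11.3 − 6.8)/2 = 2.25 m; q_5 = 0.46 × 2.06 × 2.25 = 2.132 m³/s
w_6 = (14.7 − 8.3)/2 = 3.2 m; q_6 = 0.31 × 1.43 × 3.2 = 1.419 m³/s
w_7 = (16.2 − 11.3)/2 = 2.45 m; q_7 = 0.27 × 1.11 × 2.45 = 0.7343 m³/s
w_8 = (16.2 − 14.7)/2 = 0.75 m; q_8 = 0.16 × 0.52 × 0.75 = 0.06240 m³/s
Q = Σ qᵢ = 7.638 m³/s
= 7.638 × 1000 = 7638 L/s

7640 L/s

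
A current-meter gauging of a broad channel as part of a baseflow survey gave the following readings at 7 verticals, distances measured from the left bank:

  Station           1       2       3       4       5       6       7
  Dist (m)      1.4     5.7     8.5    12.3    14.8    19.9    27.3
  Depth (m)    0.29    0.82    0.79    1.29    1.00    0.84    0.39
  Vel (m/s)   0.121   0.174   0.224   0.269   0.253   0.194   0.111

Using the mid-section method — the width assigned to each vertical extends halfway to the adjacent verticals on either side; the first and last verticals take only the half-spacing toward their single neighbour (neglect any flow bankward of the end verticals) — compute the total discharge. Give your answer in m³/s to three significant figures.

w_1 = (5.7 − 1.4)/2 = 2.15 m; q_1 = 0.121 × 0.29 × 2.15 = 0.07544 m³/s
w_2 = (8.5 − 1.4)/2 = 3.55 m; q_2 = 0.174 × 0.82 × 3.55 = 0.5065 m³/s
w_3 = (12.3 − 5.7)/2 = 3.3 m; q_3 = 0.224 × 0.79 × 3.3 = 0.5840 m³/s
w_4 = (14.8 − 8.5)/2 = 3.15 m; q_4 = 0.269 × 1.29 × 3.15 = 1.093 m³/s
w_5 = (19.9 − 12.3)/2 = 3.8 m; q_5 = 0.253 × 1.00 × 3.8 = 0.9614 m³/s
w_6 = (27.3 − 14.8)/2 = 6.25 m; q_6 = 0.194 × 0.84 × 6.25 = 1.019 m³/s
w_7 = (27.3 − 19.9)/2 = 3.7 m; q_7 = 0.111 × 0.39 × 3.7 = 0.1602 m³/s
Q = Σ qᵢ = 4.399 m³/s

4.40 m³/s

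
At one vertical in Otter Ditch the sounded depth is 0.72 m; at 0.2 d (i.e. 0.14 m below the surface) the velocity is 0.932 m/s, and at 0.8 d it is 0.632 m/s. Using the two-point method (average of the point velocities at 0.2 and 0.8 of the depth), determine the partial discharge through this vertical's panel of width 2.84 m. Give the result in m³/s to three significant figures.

1.60 m³/s

v̄ = (0.932 + 0.632) / 2 = 0.7820 m/s
q = v̄ × d × w = 0.7820 × 0.72 × 2.84 = 1.599 m³/s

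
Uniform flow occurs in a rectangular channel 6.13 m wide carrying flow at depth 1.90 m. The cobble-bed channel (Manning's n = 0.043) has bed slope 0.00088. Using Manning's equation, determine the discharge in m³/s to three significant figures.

A = b·y = 6.13 × 1.90 = 11.65 m²
P = b + 2y = 6.13 + 2×1.90 = 9.930 m
R = A/P = 11.65/9.930 = 1.173 m
Q = (1/n)·A·R^(2/3)·S^(1/2) = (1/0.043) × 11.65 × 1.173^(2/3) × 0.00088^(1/2) = 8.936 m³/s

8.94 m³/s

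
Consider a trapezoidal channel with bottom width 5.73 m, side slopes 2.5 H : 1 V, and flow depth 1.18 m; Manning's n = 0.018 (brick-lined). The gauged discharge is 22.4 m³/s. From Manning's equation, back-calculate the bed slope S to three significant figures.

0.00193

A = (b + z·y)·y = (5.73 + 2.5×1.18)×1.18 = 10.24 m²
P = b + 2y√(1+z²) = 5.73 + 2×1.18×√(1+2.5²) = 12.08 m
R = A/P = 10.24/12.08 = 0.8476 m
S = (Q·n / (1·A·R^(2/3)))² = (22.4×0.018 / (1×10.24×0.8956))² = 0.001932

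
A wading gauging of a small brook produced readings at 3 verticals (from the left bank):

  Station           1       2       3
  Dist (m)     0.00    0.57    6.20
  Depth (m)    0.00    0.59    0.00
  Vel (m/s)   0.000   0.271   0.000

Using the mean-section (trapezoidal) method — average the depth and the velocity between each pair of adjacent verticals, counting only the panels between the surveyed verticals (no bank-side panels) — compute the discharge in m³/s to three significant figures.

0.248 m³/s

Panel 1-2: Δb = 0.57 m, d̄ = (0.00+0.59)/2 = 0.295, v̄ = (0.000+0.271)/2 = 0.1355 → q = 0.57×0.295×0.1355 = 0.02278 m³/s
Panel 2-3: Δb = 5.63 m, d̄ = (0.59+0.00)/2 = 0.295, v̄ = (0.271+0.000)/2 = 0.1355 → q = 5.63×0.295×0.1355 = 0.2250 m³/s
Q = Σ q = 0.2478 m³/s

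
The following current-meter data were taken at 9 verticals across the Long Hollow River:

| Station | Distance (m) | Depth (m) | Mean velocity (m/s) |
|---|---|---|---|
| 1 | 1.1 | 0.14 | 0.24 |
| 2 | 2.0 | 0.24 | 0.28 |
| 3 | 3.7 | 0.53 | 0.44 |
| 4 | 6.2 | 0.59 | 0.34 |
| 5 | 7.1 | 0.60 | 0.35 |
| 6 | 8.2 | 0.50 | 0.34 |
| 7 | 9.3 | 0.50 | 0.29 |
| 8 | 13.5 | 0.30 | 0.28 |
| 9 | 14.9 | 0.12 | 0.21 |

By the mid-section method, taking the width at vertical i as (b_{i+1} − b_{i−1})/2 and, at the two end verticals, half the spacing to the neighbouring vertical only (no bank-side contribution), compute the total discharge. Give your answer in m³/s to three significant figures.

w_1 = (2.0 − 1.1)/2 = 0.45 m; q_1 = 0.24 × 0.14 × 0.45 = 0.01512 m³/s
w_2 = (3.7 − 1.1)/2 = 1.3 m; q_2 = 0.28 × 0.24 × 1.3 = 0.08736 m³/s
w_3 = (6.2 − 2.0)/2 = 2.1 m; q_3 = 0.44 × 0.53 × 2.1 = 0.4897 m³/s
w_4 = (7.1 − 3.7)/2 = 1.7 m; q_4 = 0.34 × 0.59 × 1.7 = 0.3410 m³/s
w_5 = (8.2 − 6.2)/2 = 1 m; q_5 = 0.35 × 0.60 × 1 = 0.2100 m³/s
w_6 = (9.3 − 7.1)/2 = 1.1 m; q_6 = 0.34 × 0.50 × 1.1 = 0.1870 m³/s
w_7 = (13.5 − 8.2)/2 = 2.65 m; q_7 = 0.29 × 0.50 × 2.65 = 0.3843 m³/s
w_8 = (14.9 − 9.3)/2 = 2.8 m; q_8 = 0.28 × 0.30 × 2.8 = 0.2352 m³/s
w_9 = (14.9 − 13.5)/2 = 0.7 m; q_9 = 0.21 × 0.12 × 0.7 = 0.01764 m³/s
Q = Σ qᵢ = 1.967 m³/s

1.97 m³/s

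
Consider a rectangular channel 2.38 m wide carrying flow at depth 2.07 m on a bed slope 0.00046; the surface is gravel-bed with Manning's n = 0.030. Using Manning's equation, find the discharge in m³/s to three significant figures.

2.92 m³/s

A = b·y = 2.38 × 2.07 = 4.927 m²
P = b + 2y = 2.38 + 2×2.07 = 6.520 m
R = A/P = 4.927/6.520 = 0.7556 m
Q = (1/n)·A·R^(2/3)·S^(1/2) = (1/0.030) × 4.927 × 0.7556^(2/3) × 0.00046^(1/2) = 2.922 m³/s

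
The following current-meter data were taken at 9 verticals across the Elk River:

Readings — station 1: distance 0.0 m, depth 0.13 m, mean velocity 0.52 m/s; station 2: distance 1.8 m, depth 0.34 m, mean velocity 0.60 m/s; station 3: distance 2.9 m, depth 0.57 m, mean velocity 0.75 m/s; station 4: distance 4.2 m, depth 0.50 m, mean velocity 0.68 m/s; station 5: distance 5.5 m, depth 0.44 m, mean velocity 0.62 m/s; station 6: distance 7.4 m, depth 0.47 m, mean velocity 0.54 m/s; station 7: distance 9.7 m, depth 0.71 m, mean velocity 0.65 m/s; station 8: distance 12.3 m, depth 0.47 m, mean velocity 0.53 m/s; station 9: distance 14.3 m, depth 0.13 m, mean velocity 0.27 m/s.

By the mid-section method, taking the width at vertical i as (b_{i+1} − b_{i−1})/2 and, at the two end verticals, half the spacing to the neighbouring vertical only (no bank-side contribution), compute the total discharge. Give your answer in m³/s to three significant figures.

4.02 m³/s

w_1 = (1.8 − 0.0)/2 = 0.9 m; q_1 = 0.52 × 0.13 × 0.9 = 0.06084 m³/s
w_2 = (2.9 − 0.0)/2 = 1.45 m; q_2 = 0.60 × 0.34 × 1.45 = 0.2958 m³/s
w_3 = (4.2 − 1.8)/2 = 1.2 m; q_3 = 0.75 × 0.57 × 1.2 = 0.5130 m³/s
w_4 = (5.5 − 2.9)/2 = 1.3 m; q_4 = 0.68 × 0.50 × 1.3 = 0.4420 m³/s
w_5 = (7.4 − 4.2)/2 = 1.6 m; q_5 = 0.62 × 0.44 × 1.6 = 0.4365 m³/s
w_6 = (9.7 − 5.5)/2 = 2.1 m; q_6 = 0.54 × 0.47 × 2.1 = 0.5330 m³/s
w_7 = (12.3 − 7.4)/2 = 2.45 m; q_7 = 0.65 × 0.71 × 2.45 = 1.131 m³/s
w_8 = (14.3 − 9.7)/2 = 2.3 m; q_8 = 0.53 × 0.47 × 2.3 = 0.5729 m³/s
w_9 = (14.3 − 12.3)/2 = 1 m; q_9 = 0.27 × 0.13 × 1 = 0.03510 m³/s
Q = Σ qᵢ = 4.020 m³/s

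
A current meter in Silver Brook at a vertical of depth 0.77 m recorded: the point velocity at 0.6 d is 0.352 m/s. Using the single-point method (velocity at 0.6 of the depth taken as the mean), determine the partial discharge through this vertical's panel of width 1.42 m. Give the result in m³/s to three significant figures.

v̄ = v₀.₆ = 0.352 m/s
q = v̄ × d × w = 0.3520 × 0.77 × 1.42 = 0.3849 m³/s

0.385 m³/s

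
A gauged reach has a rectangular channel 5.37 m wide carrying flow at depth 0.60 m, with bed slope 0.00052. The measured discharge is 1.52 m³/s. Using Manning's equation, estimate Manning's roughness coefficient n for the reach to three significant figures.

A = b·y = 5.37 × 0.60 = 3.222 m²
P = b + 2y = 5.37 + 2×0.60 = 6.570 m
R = A/P = 3.222/6.570 = 0.4904 m
n = (1/Q)·A·R^(2/3)·S^(1/2) = (1/1.52) × 3.222 × 0.6219 × 0.02280 = 0.03006

0.0301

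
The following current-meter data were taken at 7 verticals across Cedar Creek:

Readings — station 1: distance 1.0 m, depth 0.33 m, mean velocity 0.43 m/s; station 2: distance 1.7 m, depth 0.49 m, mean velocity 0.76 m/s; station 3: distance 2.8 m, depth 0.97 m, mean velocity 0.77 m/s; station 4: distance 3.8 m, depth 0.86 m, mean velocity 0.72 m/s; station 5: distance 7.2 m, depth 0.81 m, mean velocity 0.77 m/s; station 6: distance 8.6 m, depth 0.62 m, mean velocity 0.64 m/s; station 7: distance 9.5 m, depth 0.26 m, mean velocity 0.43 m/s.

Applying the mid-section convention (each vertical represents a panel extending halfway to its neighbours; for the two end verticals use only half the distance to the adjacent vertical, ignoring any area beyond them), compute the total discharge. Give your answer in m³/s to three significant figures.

w_1 = (1.7 − 1.0)/2 = 0.35 m; q_1 = 0.43 × 0.33 × 0.35 = 0.04967 m³/s
w_2 = (2.8 − 1.0)/2 = 0.9 m; q_2 = 0.76 × 0.49 × 0.9 = 0.3352 m³/s
w_3 = (3.8 − 1.7)/2 = 1.05 m; q_3 = 0.77 × 0.97 × 1.05 = 0.7842 m³/s
w_4 = (7.2 − 2.8)/2 = 2.2 m; q_4 = 0.72 × 0.86 × 2.2 = 1.362 m³/s
w_5 = (8.6 − 3.8)/2 = 2.4 m; q_5 = 0.77 × 0.81 × 2.4 = 1.497 m³/s
w_6 = (9.5 − 7.2)/2 = 1.15 m; q_6 = 0.64 × 0.62 × 1.15 = 0.4563 m³/s
w_7 = (9.5 − 8.6)/2 = 0.45 m; q_7 = 0.43 × 0.26 × 0.45 = 0.05031 m³/s
Q = Σ qᵢ = 4.535 m³/s

4.53 m³/s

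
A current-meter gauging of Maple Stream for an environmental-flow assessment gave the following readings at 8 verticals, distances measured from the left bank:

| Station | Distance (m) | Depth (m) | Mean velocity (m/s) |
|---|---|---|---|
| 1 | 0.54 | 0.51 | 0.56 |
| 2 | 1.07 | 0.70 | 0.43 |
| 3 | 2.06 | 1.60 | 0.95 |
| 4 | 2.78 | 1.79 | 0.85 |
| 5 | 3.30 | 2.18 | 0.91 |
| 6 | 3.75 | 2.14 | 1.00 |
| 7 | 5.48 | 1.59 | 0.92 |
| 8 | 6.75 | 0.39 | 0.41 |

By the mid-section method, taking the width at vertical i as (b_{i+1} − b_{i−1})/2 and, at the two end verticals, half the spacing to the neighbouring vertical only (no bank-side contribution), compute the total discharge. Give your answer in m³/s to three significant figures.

w_1 = (1.07 − 0.54)/2 = 0.265 m; q_1 = 0.56 × 0.51 × 0.265 = 0.07568 m³/s
w_2 = (2.06 − 0.54)/2 = 0.76 m; q_2 = 0.43 × 0.70 × 0.76 = 0.2288 m³/s
w_3 = (2.78 − 1.07)/2 = 0.855 m; q_3 = 0.95 × 1.60 × 0.855 = 1.300 m³/s
w_4 = (3.30 − 2.06)/2 = 0.62 m; q_4 = 0.85 × 1.79 × 0.62 = 0.9433 m³/s
w_5 = (3.75 − 2.78)/2 = 0.485 m; q_5 = 0.91 × 2.18 × 0.485 = 0.9621 m³/s
w_6 = (5.48 − 3.30)/2 = 1.09 m; q_6 = 1.00 × 2.14 × 1.09 = 2.333 m³/s
w_7 = (6.75 − 3.75)/2 = 1.5 m; q_7 = 0.92 × 1.59 × 1.5 = 2.194 m³/s
w_8 = (6.75 − 5.48)/2 = 0.635 m; q_8 = 0.41 × 0.39 × 0.635 = 0.1015 m³/s
Q = Σ qᵢ = 8.138 m³/s

8.14 m³/s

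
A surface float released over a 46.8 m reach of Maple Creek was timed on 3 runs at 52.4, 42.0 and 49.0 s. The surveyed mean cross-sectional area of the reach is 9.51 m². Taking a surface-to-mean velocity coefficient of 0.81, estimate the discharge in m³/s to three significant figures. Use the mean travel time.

t̄ = (52.4 + 42.0 + 49.0) / 3 = 47.8 s
v_surface = L / t̄ = 46.8 / 47.8 = 0.9791 m/s
v_mean = 0.81 × 0.9791 = 0.7931 m/s
Q = A × v_mean = 9.51 × 0.7931 = 7.542 m³/s

7.54 m³/s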